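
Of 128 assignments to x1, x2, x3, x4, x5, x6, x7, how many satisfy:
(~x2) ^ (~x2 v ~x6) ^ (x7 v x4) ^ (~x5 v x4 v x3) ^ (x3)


CNF with 5 clauses over 7 vars (128 assignments).
An assignment satisfies CNF iff every clause has >=1 true literal.
Check each row (bits = x1,x2,x3,x4,x5,x6,x7; clause T/F shown):
  row 0 [0000000]: clauses=TTFTF -> 0
  row 1 [0000001]: clauses=TTTTF -> 0
  row 2 [0000010]: clauses=TTFTF -> 0
  row 3 [0000011]: clauses=TTTTF -> 0
  row 4 [0000100]: clauses=TTFFF -> 0
  (every remaining row is evaluated the same way; all 128 results are listed next)
Full result column, 8 rows per line (x1,x2,x3,x4 fixed per line; x5,x6,x7 runs 000..111 left to right):
  rows 0-7 [x1,x2,x3,x4=0000]: 00000000  (ones: 0)
  rows 8-15 [x1,x2,x3,x4=0001]: 00000000  (ones: 0)
  rows 16-23 [x1,x2,x3,x4=0010]: 01010101  (ones: 4)
  rows 24-31 [x1,x2,x3,x4=0011]: 11111111  (ones: 8)
  rows 32-39 [x1,x2,x3,x4=0100]: 00000000  (ones: 0)
  rows 40-47 [x1,x2,x3,x4=0101]: 00000000  (ones: 0)
  rows 48-55 [x1,x2,x3,x4=0110]: 00000000  (ones: 0)
  rows 56-63 [x1,x2,x3,x4=0111]: 00000000  (ones: 0)
  rows 64-71 [x1,x2,x3,x4=1000]: 00000000  (ones: 0)
  rows 72-79 [x1,x2,x3,x4=1001]: 00000000  (ones: 0)
  rows 80-87 [x1,x2,x3,x4=1010]: 01010101  (ones: 4)
  rows 88-95 [x1,x2,x3,x4=1011]: 11111111  (ones: 8)
  rows 96-103 [x1,x2,x3,x4=1100]: 00000000  (ones: 0)
  rows 104-111 [x1,x2,x3,x4=1101]: 00000000  (ones: 0)
  rows 112-119 [x1,x2,x3,x4=1110]: 00000000  (ones: 0)
  rows 120-127 [x1,x2,x3,x4=1111]: 00000000  (ones: 0)
Satisfying assignments = 0+0+4+8+0+0+0+0+0+0+4+8+0+0+0+0 = 24

24


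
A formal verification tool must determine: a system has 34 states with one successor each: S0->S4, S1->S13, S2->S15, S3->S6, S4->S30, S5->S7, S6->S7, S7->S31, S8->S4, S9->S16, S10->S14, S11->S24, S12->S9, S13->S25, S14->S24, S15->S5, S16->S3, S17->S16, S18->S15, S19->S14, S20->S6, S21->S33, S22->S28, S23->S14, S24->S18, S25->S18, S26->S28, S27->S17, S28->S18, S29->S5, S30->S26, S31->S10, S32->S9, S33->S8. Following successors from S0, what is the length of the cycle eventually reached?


Trace from S0 until a state repeats:
  S0 -> S4 -> S30 -> S26 -> S28 -> S18 -> S15 -> S5 -> S7 -> S31 -> S10 -> S14 -> S24 -> S18
S18 first seen at step 5, revisited at step 13.
Cycle length = 13 - 5 = 8

8


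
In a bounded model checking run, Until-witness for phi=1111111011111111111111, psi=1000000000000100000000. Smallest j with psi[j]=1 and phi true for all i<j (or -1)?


(phi U psi) at 0: need smallest j with psi[j]=1 and phi[i]=1 for all i in [0,j).
Scan from step 0:
  step 0: psi=1 and phi held for [0,0) -> witness found
Witness step = 0

0


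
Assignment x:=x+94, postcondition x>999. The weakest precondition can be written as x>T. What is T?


Formula: wp(x:=E, P) = P[E/x] (substitute E for x in postcondition)
Step 1: Postcondition: x>999
Step 2: Substitute x+94 for x: x+94>999
Step 3: Solve for x: x > 999-94 = 905

905


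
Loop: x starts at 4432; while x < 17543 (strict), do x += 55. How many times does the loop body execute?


Step 1: x goes from 4432 toward 17543 by 55; the body runs while x<17543, so iterations = ceil((bound-start)/step)
Step 2: Distance=13111
Step 3: ceil(13111/55)=239

239


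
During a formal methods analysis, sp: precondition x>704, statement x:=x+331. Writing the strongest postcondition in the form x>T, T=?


Formula: sp(P, x:=E) = exists old_x. (x = E[old_x/x]) AND P[old_x/x] (old_x is the value of x before the assignment; eliminate old_x by solving x = E[old_x/x] for old_x)
Step 1: Precondition P: x>704, i.e. old_x > 704
Step 2: Assignment gives x = old_x + 331, so old_x = x - 331
Step 3: Substitute into P: x - 331 > 704
Step 4: Simplify: x > 704+331 = 1035

1035


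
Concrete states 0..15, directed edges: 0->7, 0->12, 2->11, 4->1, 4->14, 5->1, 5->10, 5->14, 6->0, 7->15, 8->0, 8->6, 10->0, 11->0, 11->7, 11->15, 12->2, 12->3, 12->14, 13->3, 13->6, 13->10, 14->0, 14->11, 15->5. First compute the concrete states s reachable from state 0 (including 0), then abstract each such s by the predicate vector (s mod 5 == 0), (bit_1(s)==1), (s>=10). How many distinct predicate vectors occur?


BFS from 0:
Concrete reachable: {0, 1, 2, 3, 5, 7, 10, 11, 12, 14, 15}
Abstract via predicates (s mod 5 == 0), (bit_1(s)==1), (s>=10):
  (0,0,0) <- {1}
  (0,0,1) <- {12}
  (0,1,0) <- {2, 3, 7}
  (0,1,1) <- {11, 14}
  (1,0,0) <- {0, 5}
  (1,1,1) <- {10, 15}
Distinct abstract states = 6

6


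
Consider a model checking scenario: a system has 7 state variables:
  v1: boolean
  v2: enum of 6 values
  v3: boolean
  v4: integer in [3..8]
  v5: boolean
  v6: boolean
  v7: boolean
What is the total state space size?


State space = product of domain sizes of all variables.
Domain sizes:
  v1 (boolean): 2
  v2 (enum of 6 values): 6
  v3 (boolean): 2
  v4 (integer in [3..8]): 6
  v5 (boolean): 2
  v6 (boolean): 2
  v7 (boolean): 2
Product = 2 * 6 * 2 * 6 * 2 * 2 * 2 = 1152

1152


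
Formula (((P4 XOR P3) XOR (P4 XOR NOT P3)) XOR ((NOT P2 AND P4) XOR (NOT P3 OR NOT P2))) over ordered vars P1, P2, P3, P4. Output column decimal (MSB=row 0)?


Formula: (((P4 XOR P3) XOR (P4 XOR NOT P3)) XOR ((NOT P2 AND P4) XOR (NOT P3 OR NOT P2))) over P1, P2, P3, P4 (16 rows)
Evaluate each row (bits = P1,P2,P3,P4, MSB first):
  row 0 [0000]: (((0 XOR 0) XOR (0 XOR NOT 0)) XOR ((NOT 0 AND 0) XOR (NOT 0 OR NOT 0))) -> 0
  row 1 [0001]: (((1 XOR 0) XOR (1 XOR NOT 0)) XOR ((NOT 0 AND 1) XOR (NOT 0 OR NOT 0))) -> 1
  row 2 [0010]: (((0 XOR 1) XOR (0 XOR NOT 1)) XOR ((NOT 0 AND 0) XOR (NOT 1 OR NOT 0))) -> 0
  row 3 [0011]: (((1 XOR 1) XOR (1 XOR NOT 1)) XOR ((NOT 0 AND 1) XOR (NOT 1 OR NOT 0))) -> 1
  row 4 [0100]: (((0 XOR 0) XOR (0 XOR NOT 0)) XOR ((NOT 1 AND 0) XOR (NOT 0 OR NOT 1))) -> 0
  row 5 [0101]: (((1 XOR 0) XOR (1 XOR NOT 0)) XOR ((NOT 1 AND 1) XOR (NOT 0 OR NOT 1))) -> 0
  row 6 [0110]: (((0 XOR 1) XOR (0 XOR NOT 1)) XOR ((NOT 1 AND 0) XOR (NOT 1 OR NOT 1))) -> 1
  row 7 [0111]: (((1 XOR 1) XOR (1 XOR NOT 1)) XOR ((NOT 1 AND 1) XOR (NOT 1 OR NOT 1))) -> 1
  row 8 [1000]: (((0 XOR 0) XOR (0 XOR NOT 0)) XOR ((NOT 0 AND 0) XOR (NOT 0 OR NOT 0))) -> 0
  row 9 [1001]: (((1 XOR 0) XOR (1 XOR NOT 0)) XOR ((NOT 0 AND 1) XOR (NOT 0 OR NOT 0))) -> 1
  row 10 [1010]: (((0 XOR 1) XOR (0 XOR NOT 1)) XOR ((NOT 0 AND 0) XOR (NOT 1 OR NOT 0))) -> 0
  row 11 [1011]: (((1 XOR 1) XOR (1 XOR NOT 1)) XOR ((NOT 0 AND 1) XOR (NOT 1 OR NOT 0))) -> 1
  row 12 [1100]: (((0 XOR 0) XOR (0 XOR NOT 0)) XOR ((NOT 1 AND 0) XOR (NOT 0 OR NOT 1))) -> 0
  row 13 [1101]: (((1 XOR 0) XOR (1 XOR NOT 0)) XOR ((NOT 1 AND 1) XOR (NOT 0 OR NOT 1))) -> 0
  row 14 [1110]: (((0 XOR 1) XOR (0 XOR NOT 1)) XOR ((NOT 1 AND 0) XOR (NOT 1 OR NOT 1))) -> 1
  row 15 [1111]: (((1 XOR 1) XOR (1 XOR NOT 1)) XOR ((NOT 1 AND 1) XOR (NOT 1 OR NOT 1))) -> 1
Full result column, 4 rows per line (P1,P2 fixed per line; P3,P4 runs 00..11 left to right):
  rows 0-3 [P1,P2=00]: 0101  = hex 5
  rows 4-7 [P1,P2=01]: 0011  = hex 3
  rows 8-11 [P1,P2=10]: 0101  = hex 5
  rows 12-15 [P1,P2=11]: 0011  = hex 3
Output column (row 0 .. row 15) = 0101001101010011
Output column grouped in 4s = 0101 0011 0101 0011 = 0x5353
Convert to decimal digit by digit (value = value*16 + digit):
  5 -> 5
  5*16 + 3 = 83
  83*16 + 5 = 1333
  1333*16 + 3 = 21331
Decimal = 21331

21331


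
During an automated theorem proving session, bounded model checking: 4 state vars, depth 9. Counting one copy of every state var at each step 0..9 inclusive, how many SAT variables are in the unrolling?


BMC unrolls to depth k, creating one copy of each state var for steps 0..k.
Step count = 9 + 1 = 10 (steps 0 through 9)
Vars per step = 4
Total = 4 * 10 = 40

40


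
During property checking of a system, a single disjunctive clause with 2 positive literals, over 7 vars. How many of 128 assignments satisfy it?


Step 1: Total=2^7=128
Step 2: Unsat when all 2 false: 2^5=32
Step 3: Sat=128-32=96

96


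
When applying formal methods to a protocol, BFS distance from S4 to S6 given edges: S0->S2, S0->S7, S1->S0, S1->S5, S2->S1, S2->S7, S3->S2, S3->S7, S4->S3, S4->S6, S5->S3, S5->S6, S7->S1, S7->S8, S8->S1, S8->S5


BFS layer-by-layer from S4:
  dist 0: {S4}
  dist 1: {S3, S6}
  -> S6 reached at distance 1
Shortest path length = 1

1


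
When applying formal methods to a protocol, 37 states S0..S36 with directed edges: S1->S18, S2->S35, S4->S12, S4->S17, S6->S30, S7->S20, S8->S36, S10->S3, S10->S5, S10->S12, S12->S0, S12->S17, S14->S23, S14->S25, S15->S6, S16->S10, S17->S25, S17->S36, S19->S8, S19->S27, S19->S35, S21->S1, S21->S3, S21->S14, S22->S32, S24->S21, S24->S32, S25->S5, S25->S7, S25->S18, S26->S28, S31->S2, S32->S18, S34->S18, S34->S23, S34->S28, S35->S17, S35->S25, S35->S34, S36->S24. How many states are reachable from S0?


BFS from S0:
  layer 0: {S0}
Reachable set: {S0}
Count = 1

1


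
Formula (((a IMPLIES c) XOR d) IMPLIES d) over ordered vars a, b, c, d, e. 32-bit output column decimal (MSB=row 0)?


Formula: (((a IMPLIES c) XOR d) IMPLIES d) over a, b, c, d, e (32 rows)
Evaluate each row (bits = a,b,c,d,e, MSB first):
  row 0 [00000]: (((0 IMPLIES 0) XOR 0) IMPLIES 0) -> 0
  row 1 [00001]: (((0 IMPLIES 0) XOR 0) IMPLIES 0) -> 0
  row 2 [00010]: (((0 IMPLIES 0) XOR 1) IMPLIES 1) -> 1
  row 3 [00011]: (((0 IMPLIES 0) XOR 1) IMPLIES 1) -> 1
  row 4 [00100]: (((0 IMPLIES 1) XOR 0) IMPLIES 0) -> 0
  row 5 [00101]: (((0 IMPLIES 1) XOR 0) IMPLIES 0) -> 0
  row 6 [00110]: (((0 IMPLIES 1) XOR 1) IMPLIES 1) -> 1
  row 7 [00111]: (((0 IMPLIES 1) XOR 1) IMPLIES 1) -> 1
  row 8 [01000]: (((0 IMPLIES 0) XOR 0) IMPLIES 0) -> 0
  row 9 [01001]: (((0 IMPLIES 0) XOR 0) IMPLIES 0) -> 0
  row 10 [01010]: (((0 IMPLIES 0) XOR 1) IMPLIES 1) -> 1
  row 11 [01011]: (((0 IMPLIES 0) XOR 1) IMPLIES 1) -> 1
  row 12 [01100]: (((0 IMPLIES 1) XOR 0) IMPLIES 0) -> 0
  row 13 [01101]: (((0 IMPLIES 1) XOR 0) IMPLIES 0) -> 0
  row 14 [01110]: (((0 IMPLIES 1) XOR 1) IMPLIES 1) -> 1
  row 15 [01111]: (((0 IMPLIES 1) XOR 1) IMPLIES 1) -> 1
  row 16 [10000]: (((1 IMPLIES 0) XOR 0) IMPLIES 0) -> 1
  row 17 [10001]: (((1 IMPLIES 0) XOR 0) IMPLIES 0) -> 1
  row 18 [10010]: (((1 IMPLIES 0) XOR 1) IMPLIES 1) -> 1
  row 19 [10011]: (((1 IMPLIES 0) XOR 1) IMPLIES 1) -> 1
  row 20 [10100]: (((1 IMPLIES 1) XOR 0) IMPLIES 0) -> 0
  row 21 [10101]: (((1 IMPLIES 1) XOR 0) IMPLIES 0) -> 0
  row 22 [10110]: (((1 IMPLIES 1) XOR 1) IMPLIES 1) -> 1
  row 23 [10111]: (((1 IMPLIES 1) XOR 1) IMPLIES 1) -> 1
  row 24 [11000]: (((1 IMPLIES 0) XOR 0) IMPLIES 0) -> 1
  row 25 [11001]: (((1 IMPLIES 0) XOR 0) IMPLIES 0) -> 1
  row 26 [11010]: (((1 IMPLIES 0) XOR 1) IMPLIES 1) -> 1
  row 27 [11011]: (((1 IMPLIES 0) XOR 1) IMPLIES 1) -> 1
  row 28 [11100]: (((1 IMPLIES 1) XOR 0) IMPLIES 0) -> 0
  row 29 [11101]: (((1 IMPLIES 1) XOR 0) IMPLIES 0) -> 0
  row 30 [11110]: (((1 IMPLIES 1) XOR 1) IMPLIES 1) -> 1
  row 31 [11111]: (((1 IMPLIES 1) XOR 1) IMPLIES 1) -> 1
Full result column, 4 rows per line (a,b,c fixed per line; d,e runs 00..11 left to right):
  rows 0-3 [a,b,c=000]: 0011  = hex 3
  rows 4-7 [a,b,c=001]: 0011  = hex 3
  rows 8-11 [a,b,c=010]: 0011  = hex 3
  rows 12-15 [a,b,c=011]: 0011  = hex 3
  rows 16-19 [a,b,c=100]: 1111  = hex F
  rows 20-23 [a,b,c=101]: 0011  = hex 3
  rows 24-27 [a,b,c=110]: 1111  = hex F
  rows 28-31 [a,b,c=111]: 0011  = hex 3
Output column (row 0 .. row 31) = 00110011001100111111001111110011
Output column grouped in 4s = 0011 0011 0011 0011 1111 0011 1111 0011 = 0x3333F3F3
Convert to decimal digit by digit (value = value*16 + digit):
  3 -> 3
  3*16 + 3 = 51
  51*16 + 3 = 819
  819*16 + 3 = 13107
  13107*16 + 15 (F) = 209727
  209727*16 + 3 = 3355635
  3355635*16 + 15 (F) = 53690175
  53690175*16 + 3 = 859042803
Decimal = 859042803

859042803


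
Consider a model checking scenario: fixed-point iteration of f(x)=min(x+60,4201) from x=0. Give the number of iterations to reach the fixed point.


Step 1: x=0, cap=4201, increment=60
Step 2: x grows by 60 each step until capped at 4201; fixed point is x=4201
Step 3: iterations = ceil(4201/60) = 71

71


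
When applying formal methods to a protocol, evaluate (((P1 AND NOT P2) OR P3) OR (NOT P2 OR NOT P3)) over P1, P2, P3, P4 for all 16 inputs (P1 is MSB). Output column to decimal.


Formula: (((P1 AND NOT P2) OR P3) OR (NOT P2 OR NOT P3)) over P1, P2, P3, P4 (16 rows)
Evaluate each row (bits = P1,P2,P3,P4, MSB first):
  row 0 [0000]: (((0 AND NOT 0) OR 0) OR (NOT 0 OR NOT 0)) -> 1
  row 1 [0001]: (((0 AND NOT 0) OR 0) OR (NOT 0 OR NOT 0)) -> 1
  row 2 [0010]: (((0 AND NOT 0) OR 1) OR (NOT 0 OR NOT 1)) -> 1
  row 3 [0011]: (((0 AND NOT 0) OR 1) OR (NOT 0 OR NOT 1)) -> 1
  row 4 [0100]: (((0 AND NOT 1) OR 0) OR (NOT 1 OR NOT 0)) -> 1
  row 5 [0101]: (((0 AND NOT 1) OR 0) OR (NOT 1 OR NOT 0)) -> 1
  row 6 [0110]: (((0 AND NOT 1) OR 1) OR (NOT 1 OR NOT 1)) -> 1
  row 7 [0111]: (((0 AND NOT 1) OR 1) OR (NOT 1 OR NOT 1)) -> 1
  row 8 [1000]: (((1 AND NOT 0) OR 0) OR (NOT 0 OR NOT 0)) -> 1
  row 9 [1001]: (((1 AND NOT 0) OR 0) OR (NOT 0 OR NOT 0)) -> 1
  row 10 [1010]: (((1 AND NOT 0) OR 1) OR (NOT 0 OR NOT 1)) -> 1
  row 11 [1011]: (((1 AND NOT 0) OR 1) OR (NOT 0 OR NOT 1)) -> 1
  row 12 [1100]: (((1 AND NOT 1) OR 0) OR (NOT 1 OR NOT 0)) -> 1
  row 13 [1101]: (((1 AND NOT 1) OR 0) OR (NOT 1 OR NOT 0)) -> 1
  row 14 [1110]: (((1 AND NOT 1) OR 1) OR (NOT 1 OR NOT 1)) -> 1
  row 15 [1111]: (((1 AND NOT 1) OR 1) OR (NOT 1 OR NOT 1)) -> 1
Full result column, 4 rows per line (P1,P2 fixed per line; P3,P4 runs 00..11 left to right):
  rows 0-3 [P1,P2=00]: 1111  = hex F
  rows 4-7 [P1,P2=01]: 1111  = hex F
  rows 8-11 [P1,P2=10]: 1111  = hex F
  rows 12-15 [P1,P2=11]: 1111  = hex F
Output column (row 0 .. row 15) = 1111111111111111
Output column grouped in 4s = 1111 1111 1111 1111 = 0xFFFF
Convert to decimal digit by digit (value = value*16 + digit):
  F -> 15
  15*16 + 15 (F) = 255
  255*16 + 15 (F) = 4095
  4095*16 + 15 (F) = 65535
Decimal = 65535

65535


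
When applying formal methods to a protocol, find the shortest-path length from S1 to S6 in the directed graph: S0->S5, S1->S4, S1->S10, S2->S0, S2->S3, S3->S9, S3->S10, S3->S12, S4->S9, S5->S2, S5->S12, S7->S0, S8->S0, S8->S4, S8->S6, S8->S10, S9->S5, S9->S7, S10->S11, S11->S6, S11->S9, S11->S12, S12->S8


BFS layer-by-layer from S1:
  dist 0: {S1}
  dist 1: {S4, S10}
  dist 2: {S9, S11}
  dist 3: {S5, S6, S7, S12}
  -> S6 reached at distance 3
Shortest path length = 3

3


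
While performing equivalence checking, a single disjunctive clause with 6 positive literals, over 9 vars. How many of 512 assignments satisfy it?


Step 1: Total=2^9=512
Step 2: Unsat when all 6 false: 2^3=8
Step 3: Sat=512-8=504

504


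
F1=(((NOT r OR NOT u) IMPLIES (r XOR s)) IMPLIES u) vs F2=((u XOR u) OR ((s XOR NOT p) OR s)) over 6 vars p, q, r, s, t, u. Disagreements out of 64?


F1 = (((NOT r OR NOT u) IMPLIES (r XOR s)) IMPLIES u)
F2 = ((u XOR u) OR ((s XOR NOT p) OR s))
Evaluate both on each of 64 rows (bits = p,q,r,s,t,u):
  row 0 [000000]: F1=1 F2=1 -> 0
  row 1 [000001]: F1=1 F2=1 -> 0
  row 2 [000010]: F1=1 F2=1 -> 0
  row 3 [000011]: F1=1 F2=1 -> 0
  row 4 [000100]: F1=0 F2=1 (differ) -> 1
  (every remaining row is evaluated the same way; all 64 results are listed next)
Full result column, 8 rows per line (p,q,r fixed per line; s,t,u runs 000..111 left to right):
  rows 0-7 [p,q,r=000]: 00001010  (ones: 2)
  rows 8-15 [p,q,r=001]: 10100000  (ones: 2)
  rows 16-23 [p,q,r=010]: 00001010  (ones: 2)
  rows 24-31 [p,q,r=011]: 10100000  (ones: 2)
  rows 32-39 [p,q,r=100]: 11111010  (ones: 6)
  rows 40-47 [p,q,r=101]: 01010000  (ones: 2)
  rows 48-55 [p,q,r=110]: 11111010  (ones: 6)
  rows 56-63 [p,q,r=111]: 01010000  (ones: 2)
Disagreements = 2+2+2+2+6+2+6+2 = 24

24


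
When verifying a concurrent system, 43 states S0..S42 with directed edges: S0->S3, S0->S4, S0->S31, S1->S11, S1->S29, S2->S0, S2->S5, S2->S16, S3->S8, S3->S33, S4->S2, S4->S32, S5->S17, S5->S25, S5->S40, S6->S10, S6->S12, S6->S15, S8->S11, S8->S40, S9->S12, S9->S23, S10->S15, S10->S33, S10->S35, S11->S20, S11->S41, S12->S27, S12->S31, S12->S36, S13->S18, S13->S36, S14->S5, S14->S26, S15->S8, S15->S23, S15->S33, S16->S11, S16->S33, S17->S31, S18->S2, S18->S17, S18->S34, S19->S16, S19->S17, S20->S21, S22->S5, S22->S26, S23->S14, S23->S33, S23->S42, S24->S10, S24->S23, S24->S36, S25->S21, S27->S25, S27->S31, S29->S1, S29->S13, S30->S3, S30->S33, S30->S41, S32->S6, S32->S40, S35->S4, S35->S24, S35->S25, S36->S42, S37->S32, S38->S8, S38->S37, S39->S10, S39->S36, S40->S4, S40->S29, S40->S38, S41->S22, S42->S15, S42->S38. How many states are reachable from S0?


BFS from S0:
  layer 0: {S0}
  layer 1: {S3, S4, S31}
  layer 2: {S2, S8, S32, S33}
  layer 3: {S5, S6, S11, S16, S40}
  layer 4: {S10, S12, S15, S17, S20, S25, S29, S38, S41}
  layer 5: {S1, S13, S21, S22, S23, S27, S35, S36, S37}
  layer 6: {S14, S18, S24, S26, S42}
  layer 7: {S34}
Reachable set: {S0, S1, S2, S3, S4, S5, S6, S8, S10, S11, S12, S13, S14, S15, S16, S17, S18, S20, S21, S22, S23, S24, S25, S26, S27, S29, S31, S32, S33, S34, S35, S36, S37, S38, S40, S41, S42}
Count = 37

37


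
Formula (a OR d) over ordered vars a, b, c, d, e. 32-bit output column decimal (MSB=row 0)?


Formula: (a OR d) over a, b, c, d, e (32 rows)
Evaluate each row (bits = a,b,c,d,e, MSB first):
  row 0 [00000]: (0 OR 0) -> 0
  row 1 [00001]: (0 OR 0) -> 0
  row 2 [00010]: (0 OR 1) -> 1
  row 3 [00011]: (0 OR 1) -> 1
  row 4 [00100]: (0 OR 0) -> 0
  row 5 [00101]: (0 OR 0) -> 0
  row 6 [00110]: (0 OR 1) -> 1
  row 7 [00111]: (0 OR 1) -> 1
  row 8 [01000]: (0 OR 0) -> 0
  row 9 [01001]: (0 OR 0) -> 0
  row 10 [01010]: (0 OR 1) -> 1
  row 11 [01011]: (0 OR 1) -> 1
  row 12 [01100]: (0 OR 0) -> 0
  row 13 [01101]: (0 OR 0) -> 0
  row 14 [01110]: (0 OR 1) -> 1
  row 15 [01111]: (0 OR 1) -> 1
  row 16 [10000]: (1 OR 0) -> 1
  row 17 [10001]: (1 OR 0) -> 1
  row 18 [10010]: (1 OR 1) -> 1
  row 19 [10011]: (1 OR 1) -> 1
  row 20 [10100]: (1 OR 0) -> 1
  row 21 [10101]: (1 OR 0) -> 1
  row 22 [10110]: (1 OR 1) -> 1
  row 23 [10111]: (1 OR 1) -> 1
  row 24 [11000]: (1 OR 0) -> 1
  row 25 [11001]: (1 OR 0) -> 1
  row 26 [11010]: (1 OR 1) -> 1
  row 27 [11011]: (1 OR 1) -> 1
  row 28 [11100]: (1 OR 0) -> 1
  row 29 [11101]: (1 OR 0) -> 1
  row 30 [11110]: (1 OR 1) -> 1
  row 31 [11111]: (1 OR 1) -> 1
Full result column, 4 rows per line (a,b,c fixed per line; d,e runs 00..11 left to right):
  rows 0-3 [a,b,c=000]: 0011  = hex 3
  rows 4-7 [a,b,c=001]: 0011  = hex 3
  rows 8-11 [a,b,c=010]: 0011  = hex 3
  rows 12-15 [a,b,c=011]: 0011  = hex 3
  rows 16-19 [a,b,c=100]: 1111  = hex F
  rows 20-23 [a,b,c=101]: 1111  = hex F
  rows 24-27 [a,b,c=110]: 1111  = hex F
  rows 28-31 [a,b,c=111]: 1111  = hex F
Output column (row 0 .. row 31) = 00110011001100111111111111111111
Output column grouped in 4s = 0011 0011 0011 0011 1111 1111 1111 1111 = 0x3333FFFF
Convert to decimal digit by digit (value = value*16 + digit):
  3 -> 3
  3*16 + 3 = 51
  51*16 + 3 = 819
  819*16 + 3 = 13107
  13107*16 + 15 (F) = 209727
  209727*16 + 15 (F) = 3355647
  3355647*16 + 15 (F) = 53690367
  53690367*16 + 15 (F) = 859045887
Decimal = 859045887

859045887


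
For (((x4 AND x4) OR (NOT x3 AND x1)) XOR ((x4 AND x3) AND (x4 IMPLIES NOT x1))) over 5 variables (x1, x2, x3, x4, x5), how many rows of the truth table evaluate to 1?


Formula: (((x4 AND x4) OR (NOT x3 AND x1)) XOR ((x4 AND x3) AND (x4 IMPLIES NOT x1))) over 5 vars (32 rows)
Evaluate each row (x1, x2, x3, x4, x5 as bits, MSB first):
  row 0 [00000]: (((0 AND 0) OR (NOT 0 AND 0)) XOR ((0 AND 0) AND (0 IMPLIES NOT 0))) -> 0
  row 1 [00001]: (((0 AND 0) OR (NOT 0 AND 0)) XOR ((0 AND 0) AND (0 IMPLIES NOT 0))) -> 0
  row 2 [00010]: (((1 AND 1) OR (NOT 0 AND 0)) XOR ((1 AND 0) AND (1 IMPLIES NOT 0))) -> 1
  row 3 [00011]: (((1 AND 1) OR (NOT 0 AND 0)) XOR ((1 AND 0) AND (1 IMPLIES NOT 0))) -> 1
  row 4 [00100]: (((0 AND 0) OR (NOT 1 AND 0)) XOR ((0 AND 1) AND (0 IMPLIES NOT 0))) -> 0
  row 5 [00101]: (((0 AND 0) OR (NOT 1 AND 0)) XOR ((0 AND 1) AND (0 IMPLIES NOT 0))) -> 0
  row 6 [00110]: (((1 AND 1) OR (NOT 1 AND 0)) XOR ((1 AND 1) AND (1 IMPLIES NOT 0))) -> 0
  row 7 [00111]: (((1 AND 1) OR (NOT 1 AND 0)) XOR ((1 AND 1) AND (1 IMPLIES NOT 0))) -> 0
  row 8 [01000]: (((0 AND 0) OR (NOT 0 AND 0)) XOR ((0 AND 0) AND (0 IMPLIES NOT 0))) -> 0
  row 9 [01001]: (((0 AND 0) OR (NOT 0 AND 0)) XOR ((0 AND 0) AND (0 IMPLIES NOT 0))) -> 0
  row 10 [01010]: (((1 AND 1) OR (NOT 0 AND 0)) XOR ((1 AND 0) AND (1 IMPLIES NOT 0))) -> 1
  row 11 [01011]: (((1 AND 1) OR (NOT 0 AND 0)) XOR ((1 AND 0) AND (1 IMPLIES NOT 0))) -> 1
  row 12 [01100]: (((0 AND 0) OR (NOT 1 AND 0)) XOR ((0 AND 1) AND (0 IMPLIES NOT 0))) -> 0
  row 13 [01101]: (((0 AND 0) OR (NOT 1 AND 0)) XOR ((0 AND 1) AND (0 IMPLIES NOT 0))) -> 0
  row 14 [01110]: (((1 AND 1) OR (NOT 1 AND 0)) XOR ((1 AND 1) AND (1 IMPLIES NOT 0))) -> 0
  row 15 [01111]: (((1 AND 1) OR (NOT 1 AND 0)) XOR ((1 AND 1) AND (1 IMPLIES NOT 0))) -> 0
  row 16 [10000]: (((0 AND 0) OR (NOT 0 AND 1)) XOR ((0 AND 0) AND (0 IMPLIES NOT 1))) -> 1
  row 17 [10001]: (((0 AND 0) OR (NOT 0 AND 1)) XOR ((0 AND 0) AND (0 IMPLIES NOT 1))) -> 1
  row 18 [10010]: (((1 AND 1) OR (NOT 0 AND 1)) XOR ((1 AND 0) AND (1 IMPLIES NOT 1))) -> 1
  row 19 [10011]: (((1 AND 1) OR (NOT 0 AND 1)) XOR ((1 AND 0) AND (1 IMPLIES NOT 1))) -> 1
  row 20 [10100]: (((0 AND 0) OR (NOT 1 AND 1)) XOR ((0 AND 1) AND (0 IMPLIES NOT 1))) -> 0
  row 21 [10101]: (((0 AND 0) OR (NOT 1 AND 1)) XOR ((0 AND 1) AND (0 IMPLIES NOT 1))) -> 0
  row 22 [10110]: (((1 AND 1) OR (NOT 1 AND 1)) XOR ((1 AND 1) AND (1 IMPLIES NOT 1))) -> 1
  row 23 [10111]: (((1 AND 1) OR (NOT 1 AND 1)) XOR ((1 AND 1) AND (1 IMPLIES NOT 1))) -> 1
  row 24 [11000]: (((0 AND 0) OR (NOT 0 AND 1)) XOR ((0 AND 0) AND (0 IMPLIES NOT 1))) -> 1
  row 25 [11001]: (((0 AND 0) OR (NOT 0 AND 1)) XOR ((0 AND 0) AND (0 IMPLIES NOT 1))) -> 1
  row 26 [11010]: (((1 AND 1) OR (NOT 0 AND 1)) XOR ((1 AND 0) AND (1 IMPLIES NOT 1))) -> 1
  row 27 [11011]: (((1 AND 1) OR (NOT 0 AND 1)) XOR ((1 AND 0) AND (1 IMPLIES NOT 1))) -> 1
  row 28 [11100]: (((0 AND 0) OR (NOT 1 AND 1)) XOR ((0 AND 1) AND (0 IMPLIES NOT 1))) -> 0
  row 29 [11101]: (((0 AND 0) OR (NOT 1 AND 1)) XOR ((0 AND 1) AND (0 IMPLIES NOT 1))) -> 0
  row 30 [11110]: (((1 AND 1) OR (NOT 1 AND 1)) XOR ((1 AND 1) AND (1 IMPLIES NOT 1))) -> 1
  row 31 [11111]: (((1 AND 1) OR (NOT 1 AND 1)) XOR ((1 AND 1) AND (1 IMPLIES NOT 1))) -> 1
Full result column, 8 rows per line (x1,x2 fixed per line; x3,x4,x5 runs 000..111 left to right):
  rows 0-7 [x1,x2=00]: 00110000  (ones: 2)
  rows 8-15 [x1,x2=01]: 00110000  (ones: 2)
  rows 16-23 [x1,x2=10]: 11110011  (ones: 6)
  rows 24-31 [x1,x2=11]: 11110011  (ones: 6)
Count of 1-rows = 2+2+6+6 = 16

16


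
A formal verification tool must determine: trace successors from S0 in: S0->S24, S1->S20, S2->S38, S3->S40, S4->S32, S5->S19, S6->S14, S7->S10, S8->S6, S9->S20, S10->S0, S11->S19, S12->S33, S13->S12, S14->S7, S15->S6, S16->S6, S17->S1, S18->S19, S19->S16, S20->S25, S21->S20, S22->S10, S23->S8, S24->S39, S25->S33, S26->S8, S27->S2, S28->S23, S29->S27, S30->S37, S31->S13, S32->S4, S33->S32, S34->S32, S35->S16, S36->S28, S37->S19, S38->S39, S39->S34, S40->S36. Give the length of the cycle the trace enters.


Trace from S0 until a state repeats:
  S0 -> S24 -> S39 -> S34 -> S32 -> S4 -> S32
S32 first seen at step 4, revisited at step 6.
Cycle length = 6 - 4 = 2

2


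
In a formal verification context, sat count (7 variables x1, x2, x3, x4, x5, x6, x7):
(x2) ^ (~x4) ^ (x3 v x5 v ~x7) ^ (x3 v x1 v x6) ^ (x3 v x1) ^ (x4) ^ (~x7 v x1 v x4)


CNF with 7 clauses over 7 vars (128 assignments).
An assignment satisfies CNF iff every clause has >=1 true literal.
Check each row (bits = x1,x2,x3,x4,x5,x6,x7; clause T/F shown):
  row 0 [0000000]: clauses=FTTFFFT -> 0
  row 1 [0000001]: clauses=FTFFFFF -> 0
  row 2 [0000010]: clauses=FTTTFFT -> 0
  row 3 [0000011]: clauses=FTFTFFF -> 0
  row 4 [0000100]: clauses=FTTFFFT -> 0
  (every remaining row is evaluated the same way; all 128 results are listed next)
Full result column, 8 rows per line (x1,x2,x3,x4 fixed per line; x5,x6,x7 runs 000..111 left to right):
  rows 0-7 [x1,x2,x3,x4=0000]: 00000000  (ones: 0)
  rows 8-15 [x1,x2,x3,x4=0001]: 00000000  (ones: 0)
  rows 16-23 [x1,x2,x3,x4=0010]: 00000000  (ones: 0)
  rows 24-31 [x1,x2,x3,x4=0011]: 00000000  (ones: 0)
  rows 32-39 [x1,x2,x3,x4=0100]: 00000000  (ones: 0)
  rows 40-47 [x1,x2,x3,x4=0101]: 00000000  (ones: 0)
  rows 48-55 [x1,x2,x3,x4=0110]: 00000000  (ones: 0)
  rows 56-63 [x1,x2,x3,x4=0111]: 00000000  (ones: 0)
  rows 64-71 [x1,x2,x3,x4=1000]: 00000000  (ones: 0)
  rows 72-79 [x1,x2,x3,x4=1001]: 00000000  (ones: 0)
  rows 80-87 [x1,x2,x3,x4=1010]: 00000000  (ones: 0)
  rows 88-95 [x1,x2,x3,x4=1011]: 00000000  (ones: 0)
  rows 96-103 [x1,x2,x3,x4=1100]: 00000000  (ones: 0)
  rows 104-111 [x1,x2,x3,x4=1101]: 00000000  (ones: 0)
  rows 112-119 [x1,x2,x3,x4=1110]: 00000000  (ones: 0)
  rows 120-127 [x1,x2,x3,x4=1111]: 00000000  (ones: 0)
Satisfying assignments = 0+0+0+0+0+0+0+0+0+0+0+0+0+0+0+0 = 0

0


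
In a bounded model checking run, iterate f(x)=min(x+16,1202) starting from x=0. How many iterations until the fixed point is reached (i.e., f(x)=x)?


Step 1: x=0, cap=1202, increment=16
Step 2: x grows by 16 each step until capped at 1202; fixed point is x=1202
Step 3: iterations = ceil(1202/16) = 76

76


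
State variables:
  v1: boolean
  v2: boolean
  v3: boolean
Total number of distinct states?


State space = product of domain sizes of all variables.
Domain sizes:
  v1 (boolean): 2
  v2 (boolean): 2
  v3 (boolean): 2
Product = 2 * 2 * 2 = 8

8


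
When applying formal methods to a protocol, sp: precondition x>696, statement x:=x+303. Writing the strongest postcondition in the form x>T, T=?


Formula: sp(P, x:=E) = exists old_x. (x = E[old_x/x]) AND P[old_x/x] (old_x is the value of x before the assignment; eliminate old_x by solving x = E[old_x/x] for old_x)
Step 1: Precondition P: x>696, i.e. old_x > 696
Step 2: Assignment gives x = old_x + 303, so old_x = x - 303
Step 3: Substitute into P: x - 303 > 696
Step 4: Simplify: x > 696+303 = 999

999


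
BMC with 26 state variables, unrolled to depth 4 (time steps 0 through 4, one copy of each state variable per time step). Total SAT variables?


BMC unrolls to depth k, creating one copy of each state var for steps 0..k.
Step count = 4 + 1 = 5 (steps 0 through 4)
Vars per step = 26
Total = 26 * 5 = 130

130


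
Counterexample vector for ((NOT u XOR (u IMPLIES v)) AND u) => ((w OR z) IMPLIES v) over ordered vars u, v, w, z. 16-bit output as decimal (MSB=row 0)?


F1 = ((NOT u XOR (u IMPLIES v)) AND u)
F2 = ((w OR z) IMPLIES v)
Counterexample to F1=>F2 is where F1=1 and F2=0.
Evaluate each row (bits = u,v,w,z, MSB first):
  row 0 [0000]: F1=0 F2=1 -> F1&~F2 -> 0
  row 1 [0001]: F1=0 F2=0 -> F1&~F2 -> 0
  row 2 [0010]: F1=0 F2=0 -> F1&~F2 -> 0
  row 3 [0011]: F1=0 F2=0 -> F1&~F2 -> 0
  row 4 [0100]: F1=0 F2=1 -> F1&~F2 -> 0
  row 5 [0101]: F1=0 F2=1 -> F1&~F2 -> 0
  row 6 [0110]: F1=0 F2=1 -> F1&~F2 -> 0
  row 7 [0111]: F1=0 F2=1 -> F1&~F2 -> 0
  row 8 [1000]: F1=0 F2=1 -> F1&~F2 -> 0
  row 9 [1001]: F1=0 F2=0 -> F1&~F2 -> 0
  row 10 [1010]: F1=0 F2=0 -> F1&~F2 -> 0
  row 11 [1011]: F1=0 F2=0 -> F1&~F2 -> 0
  row 12 [1100]: F1=1 F2=1 -> F1&~F2 -> 0
  row 13 [1101]: F1=1 F2=1 -> F1&~F2 -> 0
  row 14 [1110]: F1=1 F2=1 -> F1&~F2 -> 0
  row 15 [1111]: F1=1 F2=1 -> F1&~F2 -> 0
Full result column, 4 rows per line (u,v fixed per line; w,z runs 00..11 left to right):
  rows 0-3 [u,v=00]: 0000  = hex 0
  rows 4-7 [u,v=01]: 0000  = hex 0
  rows 8-11 [u,v=10]: 0000  = hex 0
  rows 12-15 [u,v=11]: 0000  = hex 0
Counterexample vector (row 0 .. row 15) = 0000000000000000
Output column grouped in 4s = 0000 0000 0000 0000 = 0x0000
Convert to decimal digit by digit (value = value*16 + digit):
  0 -> 0
  0*16 + 0 = 0
  0*16 + 0 = 0
  0*16 + 0 = 0
Decimal = 0

0


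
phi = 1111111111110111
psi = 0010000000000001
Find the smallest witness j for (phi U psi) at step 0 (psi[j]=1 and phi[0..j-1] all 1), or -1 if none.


(phi U psi) at 0: need smallest j with psi[j]=1 and phi[i]=1 for all i in [0,j).
Scan from step 0:
  step 0: phi=1, psi=0 -> continue
  step 1: phi=1, psi=0 -> continue
  step 2: psi=1 and phi held for [0,2) -> witness found
Witness step = 2

2


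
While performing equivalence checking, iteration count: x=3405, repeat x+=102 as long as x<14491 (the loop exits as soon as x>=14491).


Step 1: x goes from 3405 toward 14491 by 102; the body runs while x<14491, so iterations = ceil((bound-start)/step)
Step 2: Distance=11086
Step 3: ceil(11086/102)=109

109


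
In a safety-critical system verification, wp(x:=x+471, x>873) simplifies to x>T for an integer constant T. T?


Formula: wp(x:=E, P) = P[E/x] (substitute E for x in postcondition)
Step 1: Postcondition: x>873
Step 2: Substitute x+471 for x: x+471>873
Step 3: Solve for x: x > 873-471 = 402

402


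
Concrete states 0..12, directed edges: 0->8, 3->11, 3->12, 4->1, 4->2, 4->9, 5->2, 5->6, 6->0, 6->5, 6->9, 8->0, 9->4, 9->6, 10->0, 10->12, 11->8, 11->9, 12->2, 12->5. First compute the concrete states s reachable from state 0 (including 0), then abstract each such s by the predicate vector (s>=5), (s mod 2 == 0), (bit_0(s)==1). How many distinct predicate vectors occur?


BFS from 0:
Concrete reachable: {0, 8}
Abstract via predicates (s>=5), (s mod 2 == 0), (bit_0(s)==1):
  (0,1,0) <- {0}
  (1,1,0) <- {8}
Distinct abstract states = 2

2


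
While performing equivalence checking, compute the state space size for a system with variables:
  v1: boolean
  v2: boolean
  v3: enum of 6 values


State space = product of domain sizes of all variables.
Domain sizes:
  v1 (boolean): 2
  v2 (boolean): 2
  v3 (enum of 6 values): 6
Product = 2 * 2 * 6 = 24

24


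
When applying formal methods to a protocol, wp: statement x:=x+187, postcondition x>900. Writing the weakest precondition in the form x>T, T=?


Formula: wp(x:=E, P) = P[E/x] (substitute E for x in postcondition)
Step 1: Postcondition: x>900
Step 2: Substitute x+187 for x: x+187>900
Step 3: Solve for x: x > 900-187 = 713

713


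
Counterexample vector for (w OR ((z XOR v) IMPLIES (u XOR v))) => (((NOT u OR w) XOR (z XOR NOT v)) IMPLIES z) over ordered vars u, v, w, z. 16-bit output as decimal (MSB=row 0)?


F1 = (w OR ((z XOR v) IMPLIES (u XOR v)))
F2 = (((NOT u OR w) XOR (z XOR NOT v)) IMPLIES z)
Counterexample to F1=>F2 is where F1=1 and F2=0.
Evaluate each row (bits = u,v,w,z, MSB first):
  row 0 [0000]: F1=1 F2=1 -> F1&~F2 -> 0
  row 1 [0001]: F1=0 F2=1 -> F1&~F2 -> 0
  row 2 [0010]: F1=1 F2=1 -> F1&~F2 -> 0
  row 3 [0011]: F1=1 F2=1 -> F1&~F2 -> 0
  row 4 [0100]: F1=1 F2=0 -> F1&~F2 -> 1
  row 5 [0101]: F1=1 F2=1 -> F1&~F2 -> 0
  row 6 [0110]: F1=1 F2=0 -> F1&~F2 -> 1
  row 7 [0111]: F1=1 F2=1 -> F1&~F2 -> 0
  row 8 [1000]: F1=1 F2=0 -> F1&~F2 -> 1
  row 9 [1001]: F1=1 F2=1 -> F1&~F2 -> 0
  row 10 [1010]: F1=1 F2=1 -> F1&~F2 -> 0
  row 11 [1011]: F1=1 F2=1 -> F1&~F2 -> 0
  row 12 [1100]: F1=0 F2=1 -> F1&~F2 -> 0
  row 13 [1101]: F1=1 F2=1 -> F1&~F2 -> 0
  row 14 [1110]: F1=1 F2=0 -> F1&~F2 -> 1
  row 15 [1111]: F1=1 F2=1 -> F1&~F2 -> 0
Full result column, 4 rows per line (u,v fixed per line; w,z runs 00..11 left to right):
  rows 0-3 [u,v=00]: 0000  = hex 0
  rows 4-7 [u,v=01]: 1010  = hex A
  rows 8-11 [u,v=10]: 1000  = hex 8
  rows 12-15 [u,v=11]: 0010  = hex 2
Counterexample vector (row 0 .. row 15) = 0000101010000010
Output column grouped in 4s = 0000 1010 1000 0010 = 0x0A82
Convert to decimal digit by digit (value = value*16 + digit):
  0 -> 0
  0*16 + 10 (A) = 10
  10*16 + 8 = 168
  168*16 + 2 = 2690
Decimal = 2690

2690


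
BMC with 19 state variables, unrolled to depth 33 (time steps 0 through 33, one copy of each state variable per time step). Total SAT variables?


BMC unrolls to depth k, creating one copy of each state var for steps 0..k.
Step count = 33 + 1 = 34 (steps 0 through 33)
Vars per step = 19
Total = 19 * 34 = 646

646


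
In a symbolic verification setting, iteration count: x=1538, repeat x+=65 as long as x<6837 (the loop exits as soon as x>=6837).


Step 1: x goes from 1538 toward 6837 by 65; the body runs while x<6837, so iterations = ceil((bound-start)/step)
Step 2: Distance=5299
Step 3: ceil(5299/65)=82

82


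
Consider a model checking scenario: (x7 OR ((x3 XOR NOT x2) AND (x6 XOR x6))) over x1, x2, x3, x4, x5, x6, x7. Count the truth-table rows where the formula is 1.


Formula: (x7 OR ((x3 XOR NOT x2) AND (x6 XOR x6))) over 7 vars (128 rows)
Evaluate each row (x1, x2, x3, x4, x5, x6, x7 as bits, MSB first):
  row 0 [0000000]: (0 OR ((0 XOR NOT 0) AND (0 XOR 0))) -> 0
  row 1 [0000001]: (1 OR ((0 XOR NOT 0) AND (0 XOR 0))) -> 1
  row 2 [0000010]: (0 OR ((0 XOR NOT 0) AND (1 XOR 1))) -> 0
  row 3 [0000011]: (1 OR ((0 XOR NOT 0) AND (1 XOR 1))) -> 1
  row 4 [0000100]: (0 OR ((0 XOR NOT 0) AND (0 XOR 0))) -> 0
  (every remaining row is evaluated the same way; all 128 results are listed next)
Full result column, 8 rows per line (x1,x2,x3,x4 fixed per line; x5,x6,x7 runs 000..111 left to right):
  rows 0-7 [x1,x2,x3,x4=0000]: 01010101  (ones: 4)
  rows 8-15 [x1,x2,x3,x4=0001]: 01010101  (ones: 4)
  rows 16-23 [x1,x2,x3,x4=0010]: 01010101  (ones: 4)
  rows 24-31 [x1,x2,x3,x4=0011]: 01010101  (ones: 4)
  rows 32-39 [x1,x2,x3,x4=0100]: 01010101  (ones: 4)
  rows 40-47 [x1,x2,x3,x4=0101]: 01010101  (ones: 4)
  rows 48-55 [x1,x2,x3,x4=0110]: 01010101  (ones: 4)
  rows 56-63 [x1,x2,x3,x4=0111]: 01010101  (ones: 4)
  rows 64-71 [x1,x2,x3,x4=1000]: 01010101  (ones: 4)
  rows 72-79 [x1,x2,x3,x4=1001]: 01010101  (ones: 4)
  rows 80-87 [x1,x2,x3,x4=1010]: 01010101  (ones: 4)
  rows 88-95 [x1,x2,x3,x4=1011]: 01010101  (ones: 4)
  rows 96-103 [x1,x2,x3,x4=1100]: 01010101  (ones: 4)
  rows 104-111 [x1,x2,x3,x4=1101]: 01010101  (ones: 4)
  rows 112-119 [x1,x2,x3,x4=1110]: 01010101  (ones: 4)
  rows 120-127 [x1,x2,x3,x4=1111]: 01010101  (ones: 4)
Count of 1-rows = 4+4+4+4+4+4+4+4+4+4+4+4+4+4+4+4 = 64

64


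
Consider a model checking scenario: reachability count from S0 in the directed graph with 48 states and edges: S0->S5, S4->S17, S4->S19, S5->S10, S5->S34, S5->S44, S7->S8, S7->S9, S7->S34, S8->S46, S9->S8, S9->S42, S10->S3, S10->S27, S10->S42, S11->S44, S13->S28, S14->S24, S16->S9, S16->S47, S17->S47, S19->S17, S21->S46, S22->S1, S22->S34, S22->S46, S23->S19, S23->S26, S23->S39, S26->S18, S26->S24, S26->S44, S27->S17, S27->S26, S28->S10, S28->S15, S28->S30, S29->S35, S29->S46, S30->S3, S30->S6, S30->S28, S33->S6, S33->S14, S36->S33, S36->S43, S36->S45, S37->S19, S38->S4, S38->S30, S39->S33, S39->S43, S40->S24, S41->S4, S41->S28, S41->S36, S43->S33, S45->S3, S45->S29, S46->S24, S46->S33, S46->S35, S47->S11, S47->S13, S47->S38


BFS from S0:
  layer 0: {S0}
  layer 1: {S5}
  layer 2: {S10, S34, S44}
  layer 3: {S3, S27, S42}
  layer 4: {S17, S26}
  layer 5: {S18, S24, S47}
  layer 6: {S11, S13, S38}
  layer 7: {S4, S28, S30}
  layer 8: {S6, S15, S19}
Reachable set: {S0, S3, S4, S5, S6, S10, S11, S13, S15, S17, S18, S19, S24, S26, S27, S28, S30, S34, S38, S42, S44, S47}
Count = 22

22


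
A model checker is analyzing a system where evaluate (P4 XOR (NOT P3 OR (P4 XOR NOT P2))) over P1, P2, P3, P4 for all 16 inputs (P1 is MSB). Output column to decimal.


Formula: (P4 XOR (NOT P3 OR (P4 XOR NOT P2))) over P1, P2, P3, P4 (16 rows)
Evaluate each row (bits = P1,P2,P3,P4, MSB first):
  row 0 [0000]: (0 XOR (NOT 0 OR (0 XOR NOT 0))) -> 1
  row 1 [0001]: (1 XOR (NOT 0 OR (1 XOR NOT 0))) -> 0
  row 2 [0010]: (0 XOR (NOT 1 OR (0 XOR NOT 0))) -> 1
  row 3 [0011]: (1 XOR (NOT 1 OR (1 XOR NOT 0))) -> 1
  row 4 [0100]: (0 XOR (NOT 0 OR (0 XOR NOT 1))) -> 1
  row 5 [0101]: (1 XOR (NOT 0 OR (1 XOR NOT 1))) -> 0
  row 6 [0110]: (0 XOR (NOT 1 OR (0 XOR NOT 1))) -> 0
  row 7 [0111]: (1 XOR (NOT 1 OR (1 XOR NOT 1))) -> 0
  row 8 [1000]: (0 XOR (NOT 0 OR (0 XOR NOT 0))) -> 1
  row 9 [1001]: (1 XOR (NOT 0 OR (1 XOR NOT 0))) -> 0
  row 10 [1010]: (0 XOR (NOT 1 OR (0 XOR NOT 0))) -> 1
  row 11 [1011]: (1 XOR (NOT 1 OR (1 XOR NOT 0))) -> 1
  row 12 [1100]: (0 XOR (NOT 0 OR (0 XOR NOT 1))) -> 1
  row 13 [1101]: (1 XOR (NOT 0 OR (1 XOR NOT 1))) -> 0
  row 14 [1110]: (0 XOR (NOT 1 OR (0 XOR NOT 1))) -> 0
  row 15 [1111]: (1 XOR (NOT 1 OR (1 XOR NOT 1))) -> 0
Full result column, 4 rows per line (P1,P2 fixed per line; P3,P4 runs 00..11 left to right):
  rows 0-3 [P1,P2=00]: 1011  = hex B
  rows 4-7 [P1,P2=01]: 1000  = hex 8
  rows 8-11 [P1,P2=10]: 1011  = hex B
  rows 12-15 [P1,P2=11]: 1000  = hex 8
Output column (row 0 .. row 15) = 1011100010111000
Output column grouped in 4s = 1011 1000 1011 1000 = 0xB8B8
Convert to decimal digit by digit (value = value*16 + digit):
  B -> 11
  11*16 + 8 = 184
  184*16 + 11 (B) = 2955
  2955*16 + 8 = 47288
Decimal = 47288

47288


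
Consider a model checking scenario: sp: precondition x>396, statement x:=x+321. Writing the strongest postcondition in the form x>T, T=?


Formula: sp(P, x:=E) = exists old_x. (x = E[old_x/x]) AND P[old_x/x] (old_x is the value of x before the assignment; eliminate old_x by solving x = E[old_x/x] for old_x)
Step 1: Precondition P: x>396, i.e. old_x > 396
Step 2: Assignment gives x = old_x + 321, so old_x = x - 321
Step 3: Substitute into P: x - 321 > 396
Step 4: Simplify: x > 396+321 = 717

717


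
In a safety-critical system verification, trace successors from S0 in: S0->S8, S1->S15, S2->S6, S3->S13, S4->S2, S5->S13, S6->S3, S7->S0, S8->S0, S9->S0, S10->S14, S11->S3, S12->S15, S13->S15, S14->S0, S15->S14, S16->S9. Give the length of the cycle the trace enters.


Trace from S0 until a state repeats:
  S0 -> S8 -> S0
S0 first seen at step 0, revisited at step 2.
Cycle length = 2 - 0 = 2

2


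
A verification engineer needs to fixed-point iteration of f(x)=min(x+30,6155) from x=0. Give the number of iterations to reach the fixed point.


Step 1: x=0, cap=6155, increment=30
Step 2: x grows by 30 each step until capped at 6155; fixed point is x=6155
Step 3: iterations = ceil(6155/30) = 206

206


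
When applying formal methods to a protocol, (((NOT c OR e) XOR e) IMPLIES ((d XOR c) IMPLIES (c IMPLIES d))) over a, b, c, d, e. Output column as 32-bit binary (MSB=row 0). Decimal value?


Formula: (((NOT c OR e) XOR e) IMPLIES ((d XOR c) IMPLIES (c IMPLIES d))) over a, b, c, d, e (32 rows)
Evaluate each row (bits = a,b,c,d,e, MSB first):
  row 0 [00000]: (((NOT 0 OR 0) XOR 0) IMPLIES ((0 XOR 0) IMPLIES (0 IMPLIES 0))) -> 1
  row 1 [00001]: (((NOT 0 OR 1) XOR 1) IMPLIES ((0 XOR 0) IMPLIES (0 IMPLIES 0))) -> 1
  row 2 [00010]: (((NOT 0 OR 0) XOR 0) IMPLIES ((1 XOR 0) IMPLIES (0 IMPLIES 1))) -> 1
  row 3 [00011]: (((NOT 0 OR 1) XOR 1) IMPLIES ((1 XOR 0) IMPLIES (0 IMPLIES 1))) -> 1
  row 4 [00100]: (((NOT 1 OR 0) XOR 0) IMPLIES ((0 XOR 1) IMPLIES (1 IMPLIES 0))) -> 1
  row 5 [00101]: (((NOT 1 OR 1) XOR 1) IMPLIES ((0 XOR 1) IMPLIES (1 IMPLIES 0))) -> 1
  row 6 [00110]: (((NOT 1 OR 0) XOR 0) IMPLIES ((1 XOR 1) IMPLIES (1 IMPLIES 1))) -> 1
  row 7 [00111]: (((NOT 1 OR 1) XOR 1) IMPLIES ((1 XOR 1) IMPLIES (1 IMPLIES 1))) -> 1
  row 8 [01000]: (((NOT 0 OR 0) XOR 0) IMPLIES ((0 XOR 0) IMPLIES (0 IMPLIES 0))) -> 1
  row 9 [01001]: (((NOT 0 OR 1) XOR 1) IMPLIES ((0 XOR 0) IMPLIES (0 IMPLIES 0))) -> 1
  row 10 [01010]: (((NOT 0 OR 0) XOR 0) IMPLIES ((1 XOR 0) IMPLIES (0 IMPLIES 1))) -> 1
  row 11 [01011]: (((NOT 0 OR 1) XOR 1) IMPLIES ((1 XOR 0) IMPLIES (0 IMPLIES 1))) -> 1
  row 12 [01100]: (((NOT 1 OR 0) XOR 0) IMPLIES ((0 XOR 1) IMPLIES (1 IMPLIES 0))) -> 1
  row 13 [01101]: (((NOT 1 OR 1) XOR 1) IMPLIES ((0 XOR 1) IMPLIES (1 IMPLIES 0))) -> 1
  row 14 [01110]: (((NOT 1 OR 0) XOR 0) IMPLIES ((1 XOR 1) IMPLIES (1 IMPLIES 1))) -> 1
  row 15 [01111]: (((NOT 1 OR 1) XOR 1) IMPLIES ((1 XOR 1) IMPLIES (1 IMPLIES 1))) -> 1
  row 16 [10000]: (((NOT 0 OR 0) XOR 0) IMPLIES ((0 XOR 0) IMPLIES (0 IMPLIES 0))) -> 1
  row 17 [10001]: (((NOT 0 OR 1) XOR 1) IMPLIES ((0 XOR 0) IMPLIES (0 IMPLIES 0))) -> 1
  row 18 [10010]: (((NOT 0 OR 0) XOR 0) IMPLIES ((1 XOR 0) IMPLIES (0 IMPLIES 1))) -> 1
  row 19 [10011]: (((NOT 0 OR 1) XOR 1) IMPLIES ((1 XOR 0) IMPLIES (0 IMPLIES 1))) -> 1
  row 20 [10100]: (((NOT 1 OR 0) XOR 0) IMPLIES ((0 XOR 1) IMPLIES (1 IMPLIES 0))) -> 1
  row 21 [10101]: (((NOT 1 OR 1) XOR 1) IMPLIES ((0 XOR 1) IMPLIES (1 IMPLIES 0))) -> 1
  row 22 [10110]: (((NOT 1 OR 0) XOR 0) IMPLIES ((1 XOR 1) IMPLIES (1 IMPLIES 1))) -> 1
  row 23 [10111]: (((NOT 1 OR 1) XOR 1) IMPLIES ((1 XOR 1) IMPLIES (1 IMPLIES 1))) -> 1
  row 24 [11000]: (((NOT 0 OR 0) XOR 0) IMPLIES ((0 XOR 0) IMPLIES (0 IMPLIES 0))) -> 1
  row 25 [11001]: (((NOT 0 OR 1) XOR 1) IMPLIES ((0 XOR 0) IMPLIES (0 IMPLIES 0))) -> 1
  row 26 [11010]: (((NOT 0 OR 0) XOR 0) IMPLIES ((1 XOR 0) IMPLIES (0 IMPLIES 1))) -> 1
  row 27 [11011]: (((NOT 0 OR 1) XOR 1) IMPLIES ((1 XOR 0) IMPLIES (0 IMPLIES 1))) -> 1
  row 28 [11100]: (((NOT 1 OR 0) XOR 0) IMPLIES ((0 XOR 1) IMPLIES (1 IMPLIES 0))) -> 1
  row 29 [11101]: (((NOT 1 OR 1) XOR 1) IMPLIES ((0 XOR 1) IMPLIES (1 IMPLIES 0))) -> 1
  row 30 [11110]: (((NOT 1 OR 0) XOR 0) IMPLIES ((1 XOR 1) IMPLIES (1 IMPLIES 1))) -> 1
  row 31 [11111]: (((NOT 1 OR 1) XOR 1) IMPLIES ((1 XOR 1) IMPLIES (1 IMPLIES 1))) -> 1
Full result column, 4 rows per line (a,b,c fixed per line; d,e runs 00..11 left to right):
  rows 0-3 [a,b,c=000]: 1111  = hex F
  rows 4-7 [a,b,c=001]: 1111  = hex F
  rows 8-11 [a,b,c=010]: 1111  = hex F
  rows 12-15 [a,b,c=011]: 1111  = hex F
  rows 16-19 [a,b,c=100]: 1111  = hex F
  rows 20-23 [a,b,c=101]: 1111  = hex F
  rows 24-27 [a,b,c=110]: 1111  = hex F
  rows 28-31 [a,b,c=111]: 1111  = hex F
Output column (row 0 .. row 31) = 11111111111111111111111111111111
Output column grouped in 4s = 1111 1111 1111 1111 1111 1111 1111 1111 = 0xFFFFFFFF
Convert to decimal digit by digit (value = value*16 + digit):
  F -> 15
  15*16 + 15 (F) = 255
  255*16 + 15 (F) = 4095
  4095*16 + 15 (F) = 65535
  65535*16 + 15 (F) = 1048575
  1048575*16 + 15 (F) = 16777215
  16777215*16 + 15 (F) = 268435455
  268435455*16 + 15 (F) = 4294967295
Decimal = 4294967295

4294967295
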